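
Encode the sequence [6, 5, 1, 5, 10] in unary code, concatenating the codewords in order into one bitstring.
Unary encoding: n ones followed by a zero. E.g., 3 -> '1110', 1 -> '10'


Encode each number as n ones followed by a terminating 0:
  6 -> 1111110 (7 bits)
  5 -> 111110 (6 bits)
  1 -> 10 (2 bits)
  5 -> 111110 (6 bits)
  10 -> 11111111110 (11 bits)
Total length = 7 + 6 + 2 + 6 + 11 = 32 bits.

Unary([6, 5, 1, 5, 10]) = 11111101111101011111011111111110 (32 bits)


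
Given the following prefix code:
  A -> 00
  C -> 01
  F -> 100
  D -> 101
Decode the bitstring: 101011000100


Decoding step by step:
Bits 101 -> D
Bits 01 -> C
Bits 100 -> F
Bits 01 -> C
Bits 00 -> A


Decoded message: DCFCA


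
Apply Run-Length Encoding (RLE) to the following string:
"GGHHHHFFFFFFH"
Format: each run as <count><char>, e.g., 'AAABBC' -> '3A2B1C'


Scanning runs left to right:
  i=0: run of 'G' x 2 -> '2G'
  i=2: run of 'H' x 4 -> '4H'
  i=6: run of 'F' x 6 -> '6F'
  i=12: run of 'H' x 1 -> '1H'

RLE = 2G4H6F1H


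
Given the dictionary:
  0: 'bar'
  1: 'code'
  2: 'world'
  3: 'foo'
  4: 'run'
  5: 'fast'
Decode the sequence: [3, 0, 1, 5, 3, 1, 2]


Look up each index in the dictionary:
  3 -> 'foo'
  0 -> 'bar'
  1 -> 'code'
  5 -> 'fast'
  3 -> 'foo'
  1 -> 'code'
  2 -> 'world'

Decoded: "foo bar code fast foo code world"


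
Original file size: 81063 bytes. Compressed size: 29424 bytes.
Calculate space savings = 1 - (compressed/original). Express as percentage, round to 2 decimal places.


ratio = compressed/original = 29424/81063 = 0.362977
savings = 1 - ratio = 1 - 0.362977 = 0.637023
as a percentage: 0.637023 * 100 = 63.7%

Space savings = 1 - 29424/81063 = 63.7%


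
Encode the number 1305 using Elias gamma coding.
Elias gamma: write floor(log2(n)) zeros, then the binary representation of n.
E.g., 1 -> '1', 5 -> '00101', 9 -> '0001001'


num_bits = floor(log2(1305)) + 1 = 11
leading_zeros = num_bits - 1 = 10
binary(1305) = 10100011001

Elias gamma(1305) = '0000000000' + '10100011001' = 000000000010100011001 (21 bits)


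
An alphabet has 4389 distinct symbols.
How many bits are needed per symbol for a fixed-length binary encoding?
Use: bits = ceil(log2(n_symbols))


log2(4389) = 12.0997
Bracket: 2^12 = 4096 < 4389 <= 2^13 = 8192
So ceil(log2(4389)) = 13

bits = ceil(log2(4389)) = ceil(12.0997) = 13 bits


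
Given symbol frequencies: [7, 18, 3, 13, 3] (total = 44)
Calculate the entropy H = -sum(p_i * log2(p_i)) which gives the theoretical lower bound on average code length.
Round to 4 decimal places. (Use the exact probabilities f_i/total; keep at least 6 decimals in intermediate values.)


Per-symbol terms -p_i * log2(p_i) with p_i = f_i/44:
  p = 7/44 = 0.159091: log2(p) = -2.652077, -p*log2(p) = 0.421921
  p = 18/44 = 0.409091: log2(p) = -1.289507, -p*log2(p) = 0.527525
  p = 3/44 = 0.068182: log2(p) = -3.874469, -p*log2(p) = 0.264168
  p = 13/44 = 0.295455: log2(p) = -1.758992, -p*log2(p) = 0.519702
  p = 3/44 = 0.068182: log2(p) = -3.874469, -p*log2(p) = 0.264168
H = 0.421921 + 0.527525 + 0.264168 + 0.519702 + 0.264168 = 1.997484

H = 1.9975 bits/symbol


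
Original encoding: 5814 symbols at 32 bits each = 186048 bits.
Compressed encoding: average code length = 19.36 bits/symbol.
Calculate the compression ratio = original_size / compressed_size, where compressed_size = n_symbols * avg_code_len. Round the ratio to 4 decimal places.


original_size = n_symbols * orig_bits = 5814 * 32 = 186048 bits
compressed_size = n_symbols * avg_code_len = 5814 * 19.36 = 112559.04 bits
ratio = original_size / compressed_size = 186048 / 112559.04 = 1.6529

Compression ratio = 1.6529


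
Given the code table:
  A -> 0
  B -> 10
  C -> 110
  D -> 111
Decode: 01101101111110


Decoding:
0 -> A
110 -> C
110 -> C
111 -> D
111 -> D
0 -> A


Result: ACCDDA


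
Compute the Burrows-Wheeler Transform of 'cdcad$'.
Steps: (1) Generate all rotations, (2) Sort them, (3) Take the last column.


Rotations (sorted):
  0: $cdcad -> last char: d
  1: ad$cdc -> last char: c
  2: cad$cd -> last char: d
  3: cdcad$ -> last char: $
  4: d$cdca -> last char: a
  5: dcad$c -> last char: c


BWT = dcd$ac


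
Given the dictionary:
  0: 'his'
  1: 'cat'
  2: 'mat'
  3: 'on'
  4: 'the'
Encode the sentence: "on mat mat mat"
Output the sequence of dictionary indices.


Look up each word in the dictionary:
  'on' -> 3
  'mat' -> 2
  'mat' -> 2
  'mat' -> 2

Encoded: [3, 2, 2, 2]


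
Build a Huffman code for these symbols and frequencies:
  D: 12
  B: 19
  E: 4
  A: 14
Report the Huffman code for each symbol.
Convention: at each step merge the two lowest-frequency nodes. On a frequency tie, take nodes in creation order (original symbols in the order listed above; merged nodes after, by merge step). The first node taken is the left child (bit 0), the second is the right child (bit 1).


Huffman tree construction:
Step 1: Merge E(4) + D(12) = 16
Step 2: Merge A(14) + (E+D)(16) = 30
Step 3: Merge B(19) + (A+(E+D))(30) = 49
Read each symbol's code off the tree from the root (left child = 0, right child = 1).

Codes:
  D: 111 (length 3)
  B: 0 (length 1)
  E: 110 (length 3)
  A: 10 (length 2)
Average code length: 95/49 = 1.9388 bits/symbol


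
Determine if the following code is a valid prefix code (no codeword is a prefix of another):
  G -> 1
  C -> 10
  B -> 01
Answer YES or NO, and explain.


Checking each pair (does one codeword prefix another?):
  G='1' vs C='10': prefix -- VIOLATION

NO -- this is NOT a valid prefix code. G (1) is a prefix of C (10).


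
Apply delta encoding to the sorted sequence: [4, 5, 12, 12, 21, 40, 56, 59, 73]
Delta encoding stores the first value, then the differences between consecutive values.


First value: 4
Deltas:
  5 - 4 = 1
  12 - 5 = 7
  12 - 12 = 0
  21 - 12 = 9
  40 - 21 = 19
  56 - 40 = 16
  59 - 56 = 3
  73 - 59 = 14


Delta encoded: [4, 1, 7, 0, 9, 19, 16, 3, 14]


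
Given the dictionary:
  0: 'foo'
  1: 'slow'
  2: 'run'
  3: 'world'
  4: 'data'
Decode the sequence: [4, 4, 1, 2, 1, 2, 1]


Look up each index in the dictionary:
  4 -> 'data'
  4 -> 'data'
  1 -> 'slow'
  2 -> 'run'
  1 -> 'slow'
  2 -> 'run'
  1 -> 'slow'

Decoded: "data data slow run slow run slow"


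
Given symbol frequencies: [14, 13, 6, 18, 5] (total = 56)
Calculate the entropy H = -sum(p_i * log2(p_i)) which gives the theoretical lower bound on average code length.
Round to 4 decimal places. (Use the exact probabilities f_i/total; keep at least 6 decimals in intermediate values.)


Per-symbol terms -p_i * log2(p_i) with p_i = f_i/56:
  p = 14/56 = 0.250000: log2(p) = -2.000000, -p*log2(p) = 0.500000
  p = 13/56 = 0.232143: log2(p) = -2.106915, -p*log2(p) = 0.489105
  p = 6/56 = 0.107143: log2(p) = -3.222392, -p*log2(p) = 0.345256
  p = 18/56 = 0.321429: log2(p) = -1.637430, -p*log2(p) = 0.526317
  p = 5/56 = 0.089286: log2(p) = -3.485427, -p*log2(p) = 0.311199
H = 0.500000 + 0.489105 + 0.345256 + 0.526317 + 0.311199 = 2.171877

H = 2.1719 bits/symbol


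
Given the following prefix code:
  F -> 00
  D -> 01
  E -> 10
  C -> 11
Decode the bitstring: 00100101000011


Decoding step by step:
Bits 00 -> F
Bits 10 -> E
Bits 01 -> D
Bits 01 -> D
Bits 00 -> F
Bits 00 -> F
Bits 11 -> C


Decoded message: FEDDFFC


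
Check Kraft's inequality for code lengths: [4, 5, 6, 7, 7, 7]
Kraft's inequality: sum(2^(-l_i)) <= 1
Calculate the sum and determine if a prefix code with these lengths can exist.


Sum = 2^(-4) + 2^(-5) + 2^(-6) + 2^(-7) + 2^(-7) + 2^(-7)
    = 0.0625 + 0.03125 + 0.015625 + 0.0078125 + 0.0078125 + 0.0078125
    = 17/128 = 0.1328125
Since 0.1328125 <= 1, Kraft's inequality IS satisfied.
A prefix code with these lengths CAN exist.

Kraft sum = 0.1328125. Satisfied.


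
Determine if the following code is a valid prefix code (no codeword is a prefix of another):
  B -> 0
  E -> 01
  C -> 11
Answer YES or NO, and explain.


Checking each pair (does one codeword prefix another?):
  B='0' vs E='01': prefix -- VIOLATION

NO -- this is NOT a valid prefix code. B (0) is a prefix of E (01).


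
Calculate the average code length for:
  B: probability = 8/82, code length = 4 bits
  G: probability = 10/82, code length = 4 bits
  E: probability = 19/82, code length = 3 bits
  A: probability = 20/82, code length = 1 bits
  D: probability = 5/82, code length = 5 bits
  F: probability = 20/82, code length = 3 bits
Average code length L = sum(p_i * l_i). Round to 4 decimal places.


Weighted contributions p_i * l_i:
  B: (8/82) * 4 = 32/82
  G: (10/82) * 4 = 40/82
  E: (19/82) * 3 = 57/82
  A: (20/82) * 1 = 20/82
  D: (5/82) * 5 = 25/82
  F: (20/82) * 3 = 60/82
Sum = (32 + 40 + 57 + 20 + 25 + 60)/82 = 234/82

L = 234/82 = 2.8537 bits/symbol


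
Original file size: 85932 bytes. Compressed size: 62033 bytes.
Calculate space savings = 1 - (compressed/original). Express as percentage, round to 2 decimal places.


ratio = compressed/original = 62033/85932 = 0.721885
savings = 1 - ratio = 1 - 0.721885 = 0.278115
as a percentage: 0.278115 * 100 = 27.81%

Space savings = 1 - 62033/85932 = 27.81%


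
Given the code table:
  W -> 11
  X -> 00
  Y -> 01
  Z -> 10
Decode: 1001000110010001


Decoding:
10 -> Z
01 -> Y
00 -> X
01 -> Y
10 -> Z
01 -> Y
00 -> X
01 -> Y


Result: ZYXYZYXY


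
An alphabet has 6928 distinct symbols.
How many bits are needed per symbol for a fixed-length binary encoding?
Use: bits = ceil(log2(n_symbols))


log2(6928) = 12.7582
Bracket: 2^12 = 4096 < 6928 <= 2^13 = 8192
So ceil(log2(6928)) = 13

bits = ceil(log2(6928)) = ceil(12.7582) = 13 bits


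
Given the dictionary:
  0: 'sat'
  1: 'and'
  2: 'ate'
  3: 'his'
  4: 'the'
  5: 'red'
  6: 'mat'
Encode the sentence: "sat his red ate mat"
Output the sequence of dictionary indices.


Look up each word in the dictionary:
  'sat' -> 0
  'his' -> 3
  'red' -> 5
  'ate' -> 2
  'mat' -> 6

Encoded: [0, 3, 5, 2, 6]


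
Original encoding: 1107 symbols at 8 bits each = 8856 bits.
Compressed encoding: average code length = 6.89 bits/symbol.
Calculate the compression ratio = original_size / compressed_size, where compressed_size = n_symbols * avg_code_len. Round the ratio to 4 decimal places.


original_size = n_symbols * orig_bits = 1107 * 8 = 8856 bits
compressed_size = n_symbols * avg_code_len = 1107 * 6.89 = 7627.23 bits
ratio = original_size / compressed_size = 8856 / 7627.23 = 1.1611

Compression ratio = 1.1611


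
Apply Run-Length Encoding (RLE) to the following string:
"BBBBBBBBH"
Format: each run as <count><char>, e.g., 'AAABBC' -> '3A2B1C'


Scanning runs left to right:
  i=0: run of 'B' x 8 -> '8B'
  i=8: run of 'H' x 1 -> '1H'

RLE = 8B1H


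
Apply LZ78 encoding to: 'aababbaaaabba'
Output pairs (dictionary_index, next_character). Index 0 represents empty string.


LZ78 encoding steps:
Dictionary: {0: ''}
Step 1: w='' (idx 0), next='a' -> output (0, 'a'), add 'a' as idx 1
Step 2: w='a' (idx 1), next='b' -> output (1, 'b'), add 'ab' as idx 2
Step 3: w='ab' (idx 2), next='b' -> output (2, 'b'), add 'abb' as idx 3
Step 4: w='a' (idx 1), next='a' -> output (1, 'a'), add 'aa' as idx 4
Step 5: w='aa' (idx 4), next='b' -> output (4, 'b'), add 'aab' as idx 5
Step 6: w='' (idx 0), next='b' -> output (0, 'b'), add 'b' as idx 6
Step 7: w='a' (idx 1), end of input -> output (1, '')


Encoded: [(0, 'a'), (1, 'b'), (2, 'b'), (1, 'a'), (4, 'b'), (0, 'b'), (1, '')]


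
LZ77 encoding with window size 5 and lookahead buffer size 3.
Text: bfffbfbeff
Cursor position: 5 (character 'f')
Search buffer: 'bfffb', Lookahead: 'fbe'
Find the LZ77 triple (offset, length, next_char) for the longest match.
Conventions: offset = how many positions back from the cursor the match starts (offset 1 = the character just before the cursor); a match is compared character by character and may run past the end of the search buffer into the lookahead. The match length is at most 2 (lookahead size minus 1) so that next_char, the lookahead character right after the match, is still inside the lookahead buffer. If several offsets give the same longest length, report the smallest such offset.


Try each offset into the search buffer:
  offset=1 (pos 4, char 'b'): match length 0
  offset=2 (pos 3, char 'f'): match length 2
  offset=3 (pos 2, char 'f'): match length 1
  offset=4 (pos 1, char 'f'): match length 1
  offset=5 (pos 0, char 'b'): match length 0
Longest match has length 2 at offset 2.
next_char = character at position 5 + 2 = 7 -> 'e'

Best match: offset=2, length=2 (matching 'fb' starting at position 3)
LZ77 triple: (2, 2, 'e')


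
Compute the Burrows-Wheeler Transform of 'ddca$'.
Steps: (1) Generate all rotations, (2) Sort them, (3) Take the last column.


Rotations (sorted):
  0: $ddca -> last char: a
  1: a$ddc -> last char: c
  2: ca$dd -> last char: d
  3: dca$d -> last char: d
  4: ddca$ -> last char: $


BWT = acdd$


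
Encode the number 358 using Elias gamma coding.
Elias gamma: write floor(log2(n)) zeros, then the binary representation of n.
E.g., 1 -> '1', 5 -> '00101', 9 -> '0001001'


num_bits = floor(log2(358)) + 1 = 9
leading_zeros = num_bits - 1 = 8
binary(358) = 101100110

Elias gamma(358) = '00000000' + '101100110' = 00000000101100110 (17 bits)


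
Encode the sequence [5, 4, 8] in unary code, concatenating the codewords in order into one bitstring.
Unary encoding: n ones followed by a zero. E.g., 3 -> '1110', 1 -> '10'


Encode each number as n ones followed by a terminating 0:
  5 -> 111110 (6 bits)
  4 -> 11110 (5 bits)
  8 -> 111111110 (9 bits)
Total length = 6 + 5 + 9 = 20 bits.

Unary([5, 4, 8]) = 11111011110111111110 (20 bits)


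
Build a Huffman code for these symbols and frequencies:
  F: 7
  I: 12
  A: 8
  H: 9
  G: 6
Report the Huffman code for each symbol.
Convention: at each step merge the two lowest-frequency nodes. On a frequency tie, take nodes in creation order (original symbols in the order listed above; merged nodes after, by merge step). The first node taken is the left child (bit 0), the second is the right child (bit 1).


Huffman tree construction:
Step 1: Merge G(6) + F(7) = 13
Step 2: Merge A(8) + H(9) = 17
Step 3: Merge I(12) + (G+F)(13) = 25
Step 4: Merge (A+H)(17) + (I+(G+F))(25) = 42
Read each symbol's code off the tree from the root (left child = 0, right child = 1).

Codes:
  F: 111 (length 3)
  I: 10 (length 2)
  A: 00 (length 2)
  H: 01 (length 2)
  G: 110 (length 3)
Average code length: 97/42 = 2.3095 bits/symbol


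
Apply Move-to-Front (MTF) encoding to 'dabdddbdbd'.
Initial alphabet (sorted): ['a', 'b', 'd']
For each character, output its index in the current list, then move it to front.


MTF encoding:
'd': index 2 in ['a', 'b', 'd'] -> ['d', 'a', 'b']
'a': index 1 in ['d', 'a', 'b'] -> ['a', 'd', 'b']
'b': index 2 in ['a', 'd', 'b'] -> ['b', 'a', 'd']
'd': index 2 in ['b', 'a', 'd'] -> ['d', 'b', 'a']
'd': index 0 in ['d', 'b', 'a'] -> ['d', 'b', 'a']
'd': index 0 in ['d', 'b', 'a'] -> ['d', 'b', 'a']
'b': index 1 in ['d', 'b', 'a'] -> ['b', 'd', 'a']
'd': index 1 in ['b', 'd', 'a'] -> ['d', 'b', 'a']
'b': index 1 in ['d', 'b', 'a'] -> ['b', 'd', 'a']
'd': index 1 in ['b', 'd', 'a'] -> ['d', 'b', 'a']


Output: [2, 1, 2, 2, 0, 0, 1, 1, 1, 1]


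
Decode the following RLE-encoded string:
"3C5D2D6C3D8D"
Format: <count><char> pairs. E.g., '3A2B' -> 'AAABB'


Expanding each <count><char> pair:
  3C -> 'CCC'
  5D -> 'DDDDD'
  2D -> 'DD'
  6C -> 'CCCCCC'
  3D -> 'DDD'
  8D -> 'DDDDDDDD'

Decoded = CCCDDDDDDDCCCCCCDDDDDDDDDDD


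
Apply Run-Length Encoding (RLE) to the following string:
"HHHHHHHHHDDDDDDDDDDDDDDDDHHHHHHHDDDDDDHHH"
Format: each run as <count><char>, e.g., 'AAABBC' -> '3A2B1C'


Scanning runs left to right:
  i=0: run of 'H' x 9 -> '9H'
  i=9: run of 'D' x 16 -> '16D'
  i=25: run of 'H' x 7 -> '7H'
  i=32: run of 'D' x 6 -> '6D'
  i=38: run of 'H' x 3 -> '3H'

RLE = 9H16D7H6D3H


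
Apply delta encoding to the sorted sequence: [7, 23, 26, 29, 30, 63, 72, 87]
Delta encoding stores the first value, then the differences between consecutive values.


First value: 7
Deltas:
  23 - 7 = 16
  26 - 23 = 3
  29 - 26 = 3
  30 - 29 = 1
  63 - 30 = 33
  72 - 63 = 9
  87 - 72 = 15


Delta encoded: [7, 16, 3, 3, 1, 33, 9, 15]


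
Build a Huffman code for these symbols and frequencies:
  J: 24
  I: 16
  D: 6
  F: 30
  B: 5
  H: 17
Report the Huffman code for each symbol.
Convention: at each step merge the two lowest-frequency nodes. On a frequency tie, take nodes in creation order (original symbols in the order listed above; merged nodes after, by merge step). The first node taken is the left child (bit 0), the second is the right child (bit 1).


Huffman tree construction:
Step 1: Merge B(5) + D(6) = 11
Step 2: Merge (B+D)(11) + I(16) = 27
Step 3: Merge H(17) + J(24) = 41
Step 4: Merge ((B+D)+I)(27) + F(30) = 57
Step 5: Merge (H+J)(41) + (((B+D)+I)+F)(57) = 98
Read each symbol's code off the tree from the root (left child = 0, right child = 1).

Codes:
  J: 01 (length 2)
  I: 101 (length 3)
  D: 1001 (length 4)
  F: 11 (length 2)
  B: 1000 (length 4)
  H: 00 (length 2)
Average code length: 234/98 = 2.3878 bits/symbol


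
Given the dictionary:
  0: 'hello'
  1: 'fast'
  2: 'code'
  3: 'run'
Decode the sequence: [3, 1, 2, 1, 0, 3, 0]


Look up each index in the dictionary:
  3 -> 'run'
  1 -> 'fast'
  2 -> 'code'
  1 -> 'fast'
  0 -> 'hello'
  3 -> 'run'
  0 -> 'hello'

Decoded: "run fast code fast hello run hello"


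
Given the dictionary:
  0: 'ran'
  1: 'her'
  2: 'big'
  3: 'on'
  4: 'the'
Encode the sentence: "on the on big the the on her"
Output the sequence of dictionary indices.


Look up each word in the dictionary:
  'on' -> 3
  'the' -> 4
  'on' -> 3
  'big' -> 2
  'the' -> 4
  'the' -> 4
  'on' -> 3
  'her' -> 1

Encoded: [3, 4, 3, 2, 4, 4, 3, 1]


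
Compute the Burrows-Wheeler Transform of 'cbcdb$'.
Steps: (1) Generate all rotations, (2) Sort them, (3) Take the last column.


Rotations (sorted):
  0: $cbcdb -> last char: b
  1: b$cbcd -> last char: d
  2: bcdb$c -> last char: c
  3: cbcdb$ -> last char: $
  4: cdb$cb -> last char: b
  5: db$cbc -> last char: c


BWT = bdc$bc


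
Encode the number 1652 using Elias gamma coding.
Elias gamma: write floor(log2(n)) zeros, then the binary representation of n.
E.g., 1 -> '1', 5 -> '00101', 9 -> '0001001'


num_bits = floor(log2(1652)) + 1 = 11
leading_zeros = num_bits - 1 = 10
binary(1652) = 11001110100

Elias gamma(1652) = '0000000000' + '11001110100' = 000000000011001110100 (21 bits)


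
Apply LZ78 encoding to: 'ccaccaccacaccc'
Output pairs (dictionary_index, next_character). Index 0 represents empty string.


LZ78 encoding steps:
Dictionary: {0: ''}
Step 1: w='' (idx 0), next='c' -> output (0, 'c'), add 'c' as idx 1
Step 2: w='c' (idx 1), next='a' -> output (1, 'a'), add 'ca' as idx 2
Step 3: w='c' (idx 1), next='c' -> output (1, 'c'), add 'cc' as idx 3
Step 4: w='' (idx 0), next='a' -> output (0, 'a'), add 'a' as idx 4
Step 5: w='cc' (idx 3), next='a' -> output (3, 'a'), add 'cca' as idx 5
Step 6: w='ca' (idx 2), next='c' -> output (2, 'c'), add 'cac' as idx 6
Step 7: w='cc' (idx 3), end of input -> output (3, '')


Encoded: [(0, 'c'), (1, 'a'), (1, 'c'), (0, 'a'), (3, 'a'), (2, 'c'), (3, '')]


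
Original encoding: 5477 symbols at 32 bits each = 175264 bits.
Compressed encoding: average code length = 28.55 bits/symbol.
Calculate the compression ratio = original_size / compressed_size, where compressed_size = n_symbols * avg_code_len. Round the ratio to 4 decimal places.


original_size = n_symbols * orig_bits = 5477 * 32 = 175264 bits
compressed_size = n_symbols * avg_code_len = 5477 * 28.55 = 156368.35 bits
ratio = original_size / compressed_size = 175264 / 156368.35 = 1.1208

Compression ratio = 1.1208


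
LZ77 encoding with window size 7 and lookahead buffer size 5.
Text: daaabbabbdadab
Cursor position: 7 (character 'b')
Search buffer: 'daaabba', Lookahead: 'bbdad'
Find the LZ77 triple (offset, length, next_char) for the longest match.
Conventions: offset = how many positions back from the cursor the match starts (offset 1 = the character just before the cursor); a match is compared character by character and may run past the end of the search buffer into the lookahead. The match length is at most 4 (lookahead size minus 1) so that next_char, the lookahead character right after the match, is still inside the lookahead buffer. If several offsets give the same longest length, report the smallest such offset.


Try each offset into the search buffer:
  offset=1 (pos 6, char 'a'): match length 0
  offset=2 (pos 5, char 'b'): match length 1
  offset=3 (pos 4, char 'b'): match length 2
  offset=4 (pos 3, char 'a'): match length 0
  offset=5 (pos 2, char 'a'): match length 0
  offset=6 (pos 1, char 'a'): match length 0
  offset=7 (pos 0, char 'd'): match length 0
Longest match has length 2 at offset 3.
next_char = character at position 7 + 2 = 9 -> 'd'

Best match: offset=3, length=2 (matching 'bb' starting at position 4)
LZ77 triple: (3, 2, 'd')


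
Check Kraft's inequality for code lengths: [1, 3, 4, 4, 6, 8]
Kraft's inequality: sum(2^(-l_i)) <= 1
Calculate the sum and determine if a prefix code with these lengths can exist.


Sum = 2^(-1) + 2^(-3) + 2^(-4) + 2^(-4) + 2^(-6) + 2^(-8)
    = 0.5 + 0.125 + 0.0625 + 0.0625 + 0.015625 + 0.00390625
    = 197/256 = 0.76953125
Since 0.76953125 <= 1, Kraft's inequality IS satisfied.
A prefix code with these lengths CAN exist.

Kraft sum = 0.76953125. Satisfied.


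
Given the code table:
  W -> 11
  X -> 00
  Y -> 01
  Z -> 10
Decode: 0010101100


Decoding:
00 -> X
10 -> Z
10 -> Z
11 -> W
00 -> X


Result: XZZWX


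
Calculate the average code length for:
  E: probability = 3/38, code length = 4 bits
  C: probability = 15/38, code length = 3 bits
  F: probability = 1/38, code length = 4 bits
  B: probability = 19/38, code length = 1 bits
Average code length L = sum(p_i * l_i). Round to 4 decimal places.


Weighted contributions p_i * l_i:
  E: (3/38) * 4 = 12/38
  C: (15/38) * 3 = 45/38
  F: (1/38) * 4 = 4/38
  B: (19/38) * 1 = 19/38
Sum = (12 + 45 + 4 + 19)/38 = 80/38

L = 80/38 = 2.1053 bits/symbol


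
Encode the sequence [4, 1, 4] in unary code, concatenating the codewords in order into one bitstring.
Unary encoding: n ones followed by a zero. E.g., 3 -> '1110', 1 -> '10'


Encode each number as n ones followed by a terminating 0:
  4 -> 11110 (5 bits)
  1 -> 10 (2 bits)
  4 -> 11110 (5 bits)
Total length = 5 + 2 + 5 = 12 bits.

Unary([4, 1, 4]) = 111101011110 (12 bits)


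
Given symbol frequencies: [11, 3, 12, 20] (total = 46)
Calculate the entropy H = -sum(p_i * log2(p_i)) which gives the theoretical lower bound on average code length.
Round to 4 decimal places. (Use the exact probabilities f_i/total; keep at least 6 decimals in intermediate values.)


Per-symbol terms -p_i * log2(p_i) with p_i = f_i/46:
  p = 11/46 = 0.239130: log2(p) = -2.064130, -p*log2(p) = 0.493596
  p = 3/46 = 0.065217: log2(p) = -3.938599, -p*log2(p) = 0.256865
  p = 12/46 = 0.260870: log2(p) = -1.938599, -p*log2(p) = 0.505722
  p = 20/46 = 0.434783: log2(p) = -1.201634, -p*log2(p) = 0.522450
H = 0.493596 + 0.256865 + 0.505722 + 0.522450 = 1.778633

H = 1.7786 bits/symbol


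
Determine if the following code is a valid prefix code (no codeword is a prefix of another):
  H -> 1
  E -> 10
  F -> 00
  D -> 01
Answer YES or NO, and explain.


Checking each pair (does one codeword prefix another?):
  H='1' vs E='10': prefix -- VIOLATION

NO -- this is NOT a valid prefix code. H (1) is a prefix of E (10).


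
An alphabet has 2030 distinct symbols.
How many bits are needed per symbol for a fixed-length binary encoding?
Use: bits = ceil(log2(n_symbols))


log2(2030) = 10.9873
Bracket: 2^10 = 1024 < 2030 <= 2^11 = 2048
So ceil(log2(2030)) = 11

bits = ceil(log2(2030)) = ceil(10.9873) = 11 bits


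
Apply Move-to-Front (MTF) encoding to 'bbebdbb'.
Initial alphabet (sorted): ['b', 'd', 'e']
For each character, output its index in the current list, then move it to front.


MTF encoding:
'b': index 0 in ['b', 'd', 'e'] -> ['b', 'd', 'e']
'b': index 0 in ['b', 'd', 'e'] -> ['b', 'd', 'e']
'e': index 2 in ['b', 'd', 'e'] -> ['e', 'b', 'd']
'b': index 1 in ['e', 'b', 'd'] -> ['b', 'e', 'd']
'd': index 2 in ['b', 'e', 'd'] -> ['d', 'b', 'e']
'b': index 1 in ['d', 'b', 'e'] -> ['b', 'd', 'e']
'b': index 0 in ['b', 'd', 'e'] -> ['b', 'd', 'e']


Output: [0, 0, 2, 1, 2, 1, 0]


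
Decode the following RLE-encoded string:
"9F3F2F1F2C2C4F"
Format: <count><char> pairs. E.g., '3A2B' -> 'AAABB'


Expanding each <count><char> pair:
  9F -> 'FFFFFFFFF'
  3F -> 'FFF'
  2F -> 'FF'
  1F -> 'F'
  2C -> 'CC'
  2C -> 'CC'
  4F -> 'FFFF'

Decoded = FFFFFFFFFFFFFFFCCCCFFFF


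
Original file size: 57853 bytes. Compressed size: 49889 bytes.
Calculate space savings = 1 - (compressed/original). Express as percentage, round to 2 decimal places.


ratio = compressed/original = 49889/57853 = 0.862341
savings = 1 - ratio = 1 - 0.862341 = 0.137659
as a percentage: 0.137659 * 100 = 13.77%

Space savings = 1 - 49889/57853 = 13.77%


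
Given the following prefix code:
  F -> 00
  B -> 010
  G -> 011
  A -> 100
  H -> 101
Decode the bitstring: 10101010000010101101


Decoding step by step:
Bits 101 -> H
Bits 010 -> B
Bits 100 -> A
Bits 00 -> F
Bits 010 -> B
Bits 101 -> H
Bits 101 -> H


Decoded message: HBAFBHH


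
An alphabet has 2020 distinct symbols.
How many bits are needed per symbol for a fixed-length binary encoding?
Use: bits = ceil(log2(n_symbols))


log2(2020) = 10.9801
Bracket: 2^10 = 1024 < 2020 <= 2^11 = 2048
So ceil(log2(2020)) = 11

bits = ceil(log2(2020)) = ceil(10.9801) = 11 bits


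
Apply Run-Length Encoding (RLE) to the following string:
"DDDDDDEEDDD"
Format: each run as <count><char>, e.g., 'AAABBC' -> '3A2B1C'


Scanning runs left to right:
  i=0: run of 'D' x 6 -> '6D'
  i=6: run of 'E' x 2 -> '2E'
  i=8: run of 'D' x 3 -> '3D'

RLE = 6D2E3D


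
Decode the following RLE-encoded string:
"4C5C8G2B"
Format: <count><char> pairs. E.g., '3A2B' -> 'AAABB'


Expanding each <count><char> pair:
  4C -> 'CCCC'
  5C -> 'CCCCC'
  8G -> 'GGGGGGGG'
  2B -> 'BB'

Decoded = CCCCCCCCCGGGGGGGGBB


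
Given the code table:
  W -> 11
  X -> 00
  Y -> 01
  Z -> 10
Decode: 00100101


Decoding:
00 -> X
10 -> Z
01 -> Y
01 -> Y


Result: XZYY


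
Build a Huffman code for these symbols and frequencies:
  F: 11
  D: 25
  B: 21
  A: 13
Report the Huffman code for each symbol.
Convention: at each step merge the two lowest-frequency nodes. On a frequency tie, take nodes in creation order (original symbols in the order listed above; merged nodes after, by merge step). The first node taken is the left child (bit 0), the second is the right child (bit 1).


Huffman tree construction:
Step 1: Merge F(11) + A(13) = 24
Step 2: Merge B(21) + (F+A)(24) = 45
Step 3: Merge D(25) + (B+(F+A))(45) = 70
Read each symbol's code off the tree from the root (left child = 0, right child = 1).

Codes:
  F: 110 (length 3)
  D: 0 (length 1)
  B: 10 (length 2)
  A: 111 (length 3)
Average code length: 139/70 = 1.9857 bits/symbol


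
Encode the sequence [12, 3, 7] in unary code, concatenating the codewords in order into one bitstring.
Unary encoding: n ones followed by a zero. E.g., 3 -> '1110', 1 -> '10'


Encode each number as n ones followed by a terminating 0:
  12 -> 1111111111110 (13 bits)
  3 -> 1110 (4 bits)
  7 -> 11111110 (8 bits)
Total length = 13 + 4 + 8 = 25 bits.

Unary([12, 3, 7]) = 1111111111110111011111110 (25 bits)


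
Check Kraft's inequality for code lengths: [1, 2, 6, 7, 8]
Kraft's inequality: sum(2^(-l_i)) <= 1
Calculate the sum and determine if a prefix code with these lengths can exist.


Sum = 2^(-1) + 2^(-2) + 2^(-6) + 2^(-7) + 2^(-8)
    = 0.5 + 0.25 + 0.015625 + 0.0078125 + 0.00390625
    = 199/256 = 0.77734375
Since 0.77734375 <= 1, Kraft's inequality IS satisfied.
A prefix code with these lengths CAN exist.

Kraft sum = 0.77734375. Satisfied.


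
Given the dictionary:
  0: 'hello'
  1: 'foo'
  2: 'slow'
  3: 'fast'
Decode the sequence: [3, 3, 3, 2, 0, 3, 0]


Look up each index in the dictionary:
  3 -> 'fast'
  3 -> 'fast'
  3 -> 'fast'
  2 -> 'slow'
  0 -> 'hello'
  3 -> 'fast'
  0 -> 'hello'

Decoded: "fast fast fast slow hello fast hello"


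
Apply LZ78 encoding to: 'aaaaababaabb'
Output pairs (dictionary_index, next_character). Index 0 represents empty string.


LZ78 encoding steps:
Dictionary: {0: ''}
Step 1: w='' (idx 0), next='a' -> output (0, 'a'), add 'a' as idx 1
Step 2: w='a' (idx 1), next='a' -> output (1, 'a'), add 'aa' as idx 2
Step 3: w='aa' (idx 2), next='b' -> output (2, 'b'), add 'aab' as idx 3
Step 4: w='a' (idx 1), next='b' -> output (1, 'b'), add 'ab' as idx 4
Step 5: w='aab' (idx 3), next='b' -> output (3, 'b'), add 'aabb' as idx 5


Encoded: [(0, 'a'), (1, 'a'), (2, 'b'), (1, 'b'), (3, 'b')]


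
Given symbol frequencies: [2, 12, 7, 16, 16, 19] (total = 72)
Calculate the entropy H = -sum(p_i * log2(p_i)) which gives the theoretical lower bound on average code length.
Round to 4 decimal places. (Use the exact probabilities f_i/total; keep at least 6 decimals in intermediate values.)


Per-symbol terms -p_i * log2(p_i) with p_i = f_i/72:
  p = 2/72 = 0.027778: log2(p) = -5.169925, -p*log2(p) = 0.143609
  p = 12/72 = 0.166667: log2(p) = -2.584963, -p*log2(p) = 0.430827
  p = 7/72 = 0.097222: log2(p) = -3.362570, -p*log2(p) = 0.326917
  p = 16/72 = 0.222222: log2(p) = -2.169925, -p*log2(p) = 0.482206
  p = 16/72 = 0.222222: log2(p) = -2.169925, -p*log2(p) = 0.482206
  p = 19/72 = 0.263889: log2(p) = -1.921997, -p*log2(p) = 0.507194
H = 0.143609 + 0.430827 + 0.326917 + 0.482206 + 0.482206 + 0.507194 = 2.372959

H = 2.373 bits/symbol


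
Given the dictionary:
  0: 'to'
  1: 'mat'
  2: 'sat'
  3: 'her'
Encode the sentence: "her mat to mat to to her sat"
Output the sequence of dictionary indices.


Look up each word in the dictionary:
  'her' -> 3
  'mat' -> 1
  'to' -> 0
  'mat' -> 1
  'to' -> 0
  'to' -> 0
  'her' -> 3
  'sat' -> 2

Encoded: [3, 1, 0, 1, 0, 0, 3, 2]


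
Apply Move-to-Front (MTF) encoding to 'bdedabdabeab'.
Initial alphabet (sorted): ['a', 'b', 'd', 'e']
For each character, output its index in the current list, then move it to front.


MTF encoding:
'b': index 1 in ['a', 'b', 'd', 'e'] -> ['b', 'a', 'd', 'e']
'd': index 2 in ['b', 'a', 'd', 'e'] -> ['d', 'b', 'a', 'e']
'e': index 3 in ['d', 'b', 'a', 'e'] -> ['e', 'd', 'b', 'a']
'd': index 1 in ['e', 'd', 'b', 'a'] -> ['d', 'e', 'b', 'a']
'a': index 3 in ['d', 'e', 'b', 'a'] -> ['a', 'd', 'e', 'b']
'b': index 3 in ['a', 'd', 'e', 'b'] -> ['b', 'a', 'd', 'e']
'd': index 2 in ['b', 'a', 'd', 'e'] -> ['d', 'b', 'a', 'e']
'a': index 2 in ['d', 'b', 'a', 'e'] -> ['a', 'd', 'b', 'e']
'b': index 2 in ['a', 'd', 'b', 'e'] -> ['b', 'a', 'd', 'e']
'e': index 3 in ['b', 'a', 'd', 'e'] -> ['e', 'b', 'a', 'd']
'a': index 2 in ['e', 'b', 'a', 'd'] -> ['a', 'e', 'b', 'd']
'b': index 2 in ['a', 'e', 'b', 'd'] -> ['b', 'a', 'e', 'd']


Output: [1, 2, 3, 1, 3, 3, 2, 2, 2, 3, 2, 2]


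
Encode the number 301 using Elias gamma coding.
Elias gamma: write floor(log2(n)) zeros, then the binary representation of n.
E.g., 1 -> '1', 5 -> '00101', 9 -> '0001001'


num_bits = floor(log2(301)) + 1 = 9
leading_zeros = num_bits - 1 = 8
binary(301) = 100101101

Elias gamma(301) = '00000000' + '100101101' = 00000000100101101 (17 bits)


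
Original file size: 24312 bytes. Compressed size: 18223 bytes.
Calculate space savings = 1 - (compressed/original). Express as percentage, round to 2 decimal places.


ratio = compressed/original = 18223/24312 = 0.749548
savings = 1 - ratio = 1 - 0.749548 = 0.250452
as a percentage: 0.250452 * 100 = 25.05%

Space savings = 1 - 18223/24312 = 25.05%


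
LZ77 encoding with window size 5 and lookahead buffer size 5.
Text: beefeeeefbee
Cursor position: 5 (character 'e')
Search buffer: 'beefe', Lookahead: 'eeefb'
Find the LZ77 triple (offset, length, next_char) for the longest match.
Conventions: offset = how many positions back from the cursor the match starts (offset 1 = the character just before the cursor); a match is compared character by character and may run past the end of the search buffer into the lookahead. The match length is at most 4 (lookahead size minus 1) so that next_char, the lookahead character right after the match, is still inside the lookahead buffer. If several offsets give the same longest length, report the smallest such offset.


Try each offset into the search buffer:
  offset=1 (pos 4, char 'e'): match length 3
  offset=2 (pos 3, char 'f'): match length 0
  offset=3 (pos 2, char 'e'): match length 1
  offset=4 (pos 1, char 'e'): match length 2
  offset=5 (pos 0, char 'b'): match length 0
Longest match has length 3 at offset 1.
next_char = character at position 5 + 3 = 8 -> 'f'

Best match: offset=1, length=3 (matching 'eee' starting at position 4)
LZ77 triple: (1, 3, 'f')


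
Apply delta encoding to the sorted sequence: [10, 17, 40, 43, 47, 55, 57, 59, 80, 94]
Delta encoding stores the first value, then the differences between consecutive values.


First value: 10
Deltas:
  17 - 10 = 7
  40 - 17 = 23
  43 - 40 = 3
  47 - 43 = 4
  55 - 47 = 8
  57 - 55 = 2
  59 - 57 = 2
  80 - 59 = 21
  94 - 80 = 14


Delta encoded: [10, 7, 23, 3, 4, 8, 2, 2, 21, 14]


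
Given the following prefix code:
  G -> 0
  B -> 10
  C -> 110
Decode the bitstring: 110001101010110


Decoding step by step:
Bits 110 -> C
Bits 0 -> G
Bits 0 -> G
Bits 110 -> C
Bits 10 -> B
Bits 10 -> B
Bits 110 -> C


Decoded message: CGGCBBC


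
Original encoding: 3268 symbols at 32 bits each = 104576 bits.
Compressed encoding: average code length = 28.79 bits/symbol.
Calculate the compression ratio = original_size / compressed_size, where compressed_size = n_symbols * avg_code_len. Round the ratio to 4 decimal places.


original_size = n_symbols * orig_bits = 3268 * 32 = 104576 bits
compressed_size = n_symbols * avg_code_len = 3268 * 28.79 = 94085.72 bits
ratio = original_size / compressed_size = 104576 / 94085.72 = 1.1115

Compression ratio = 1.1115


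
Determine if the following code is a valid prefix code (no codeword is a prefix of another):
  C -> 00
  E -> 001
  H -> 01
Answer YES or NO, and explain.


Checking each pair (does one codeword prefix another?):
  C='00' vs E='001': prefix -- VIOLATION

NO -- this is NOT a valid prefix code. C (00) is a prefix of E (001).


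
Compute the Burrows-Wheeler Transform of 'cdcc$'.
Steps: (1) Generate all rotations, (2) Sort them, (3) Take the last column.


Rotations (sorted):
  0: $cdcc -> last char: c
  1: c$cdc -> last char: c
  2: cc$cd -> last char: d
  3: cdcc$ -> last char: $
  4: dcc$c -> last char: c


BWT = ccd$c


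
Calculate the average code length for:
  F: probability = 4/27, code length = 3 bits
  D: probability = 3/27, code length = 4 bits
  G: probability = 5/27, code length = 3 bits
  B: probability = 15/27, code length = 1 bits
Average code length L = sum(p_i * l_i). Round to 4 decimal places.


Weighted contributions p_i * l_i:
  F: (4/27) * 3 = 12/27
  D: (3/27) * 4 = 12/27
  G: (5/27) * 3 = 15/27
  B: (15/27) * 1 = 15/27
Sum = (12 + 12 + 15 + 15)/27 = 54/27

L = 54/27 = 2.0000 bits/symbol


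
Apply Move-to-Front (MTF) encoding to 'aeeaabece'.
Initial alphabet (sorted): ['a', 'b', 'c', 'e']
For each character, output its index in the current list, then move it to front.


MTF encoding:
'a': index 0 in ['a', 'b', 'c', 'e'] -> ['a', 'b', 'c', 'e']
'e': index 3 in ['a', 'b', 'c', 'e'] -> ['e', 'a', 'b', 'c']
'e': index 0 in ['e', 'a', 'b', 'c'] -> ['e', 'a', 'b', 'c']
'a': index 1 in ['e', 'a', 'b', 'c'] -> ['a', 'e', 'b', 'c']
'a': index 0 in ['a', 'e', 'b', 'c'] -> ['a', 'e', 'b', 'c']
'b': index 2 in ['a', 'e', 'b', 'c'] -> ['b', 'a', 'e', 'c']
'e': index 2 in ['b', 'a', 'e', 'c'] -> ['e', 'b', 'a', 'c']
'c': index 3 in ['e', 'b', 'a', 'c'] -> ['c', 'e', 'b', 'a']
'e': index 1 in ['c', 'e', 'b', 'a'] -> ['e', 'c', 'b', 'a']


Output: [0, 3, 0, 1, 0, 2, 2, 3, 1]


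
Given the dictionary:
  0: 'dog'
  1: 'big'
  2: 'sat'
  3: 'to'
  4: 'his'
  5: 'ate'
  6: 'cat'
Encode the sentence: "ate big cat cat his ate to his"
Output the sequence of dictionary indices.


Look up each word in the dictionary:
  'ate' -> 5
  'big' -> 1
  'cat' -> 6
  'cat' -> 6
  'his' -> 4
  'ate' -> 5
  'to' -> 3
  'his' -> 4

Encoded: [5, 1, 6, 6, 4, 5, 3, 4]


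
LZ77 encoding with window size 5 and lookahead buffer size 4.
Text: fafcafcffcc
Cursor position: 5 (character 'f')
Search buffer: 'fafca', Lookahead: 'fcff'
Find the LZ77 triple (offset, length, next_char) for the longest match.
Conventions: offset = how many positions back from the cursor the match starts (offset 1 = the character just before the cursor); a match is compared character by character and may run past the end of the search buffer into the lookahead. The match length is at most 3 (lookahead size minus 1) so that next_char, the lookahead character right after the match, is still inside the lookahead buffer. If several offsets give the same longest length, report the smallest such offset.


Try each offset into the search buffer:
  offset=1 (pos 4, char 'a'): match length 0
  offset=2 (pos 3, char 'c'): match length 0
  offset=3 (pos 2, char 'f'): match length 2
  offset=4 (pos 1, char 'a'): match length 0
  offset=5 (pos 0, char 'f'): match length 1
Longest match has length 2 at offset 3.
next_char = character at position 5 + 2 = 7 -> 'f'

Best match: offset=3, length=2 (matching 'fc' starting at position 2)
LZ77 triple: (3, 2, 'f')


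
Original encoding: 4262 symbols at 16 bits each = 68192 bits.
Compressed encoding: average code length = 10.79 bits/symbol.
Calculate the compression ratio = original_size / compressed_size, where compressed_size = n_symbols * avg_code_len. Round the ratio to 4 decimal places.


original_size = n_symbols * orig_bits = 4262 * 16 = 68192 bits
compressed_size = n_symbols * avg_code_len = 4262 * 10.79 = 45986.98 bits
ratio = original_size / compressed_size = 68192 / 45986.98 = 1.4829

Compression ratio = 1.4829


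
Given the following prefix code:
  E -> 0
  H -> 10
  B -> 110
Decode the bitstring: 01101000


Decoding step by step:
Bits 0 -> E
Bits 110 -> B
Bits 10 -> H
Bits 0 -> E
Bits 0 -> E


Decoded message: EBHEE


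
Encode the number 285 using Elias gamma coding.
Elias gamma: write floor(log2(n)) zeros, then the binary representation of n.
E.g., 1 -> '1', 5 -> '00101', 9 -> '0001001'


num_bits = floor(log2(285)) + 1 = 9
leading_zeros = num_bits - 1 = 8
binary(285) = 100011101

Elias gamma(285) = '00000000' + '100011101' = 00000000100011101 (17 bits)


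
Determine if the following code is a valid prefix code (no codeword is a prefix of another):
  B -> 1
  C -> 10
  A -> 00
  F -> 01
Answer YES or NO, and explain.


Checking each pair (does one codeword prefix another?):
  B='1' vs C='10': prefix -- VIOLATION

NO -- this is NOT a valid prefix code. B (1) is a prefix of C (10).


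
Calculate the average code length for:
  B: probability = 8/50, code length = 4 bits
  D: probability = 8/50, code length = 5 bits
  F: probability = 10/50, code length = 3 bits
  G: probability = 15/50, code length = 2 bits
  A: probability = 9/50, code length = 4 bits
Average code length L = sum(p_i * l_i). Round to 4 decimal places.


Weighted contributions p_i * l_i:
  B: (8/50) * 4 = 32/50
  D: (8/50) * 5 = 40/50
  F: (10/50) * 3 = 30/50
  G: (15/50) * 2 = 30/50
  A: (9/50) * 4 = 36/50
Sum = (32 + 40 + 30 + 30 + 36)/50 = 168/50

L = 168/50 = 3.3600 bits/symbol


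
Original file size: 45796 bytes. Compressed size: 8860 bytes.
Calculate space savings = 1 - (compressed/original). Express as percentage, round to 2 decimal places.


ratio = compressed/original = 8860/45796 = 0.193467
savings = 1 - ratio = 1 - 0.193467 = 0.806533
as a percentage: 0.806533 * 100 = 80.65%

Space savings = 1 - 8860/45796 = 80.65%


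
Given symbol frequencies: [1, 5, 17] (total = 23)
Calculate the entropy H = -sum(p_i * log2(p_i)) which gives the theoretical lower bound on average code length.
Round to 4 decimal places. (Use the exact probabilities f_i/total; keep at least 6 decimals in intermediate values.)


Per-symbol terms -p_i * log2(p_i) with p_i = f_i/23:
  p = 1/23 = 0.043478: log2(p) = -4.523562, -p*log2(p) = 0.196677
  p = 5/23 = 0.217391: log2(p) = -2.201634, -p*log2(p) = 0.478616
  p = 17/23 = 0.739130: log2(p) = -0.436099, -p*log2(p) = 0.322334
H = 0.196677 + 0.478616 + 0.322334 = 0.997627

H = 0.9976 bits/symbol
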